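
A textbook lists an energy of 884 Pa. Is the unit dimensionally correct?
No

energy has SI base units: kg * m^2 / s^2
Pa does NOT reduce to kg * m^2 / s^2; a valid unit for energy would be e.g. J.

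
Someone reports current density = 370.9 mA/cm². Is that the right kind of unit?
Yes

current density has SI base units: A / m^2
mA/cm² reduces to the same SI base units, so it is a valid unit for current density.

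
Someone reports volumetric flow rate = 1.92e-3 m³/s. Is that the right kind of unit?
Yes

volumetric flow rate has SI base units: m^3 / s
m³/s reduces to the same SI base units, so it is a valid unit for volumetric flow rate.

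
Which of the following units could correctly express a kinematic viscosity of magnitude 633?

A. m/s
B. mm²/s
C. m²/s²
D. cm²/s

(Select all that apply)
B, D

kinematic viscosity has SI base units: m^2 / s

Checking each option against m^2 / s:
  A. m/s: ✗ does not match
  B. mm²/s: ✓ matches
  C. m²/s²: ✗ does not match
  D. cm²/s: ✓ matches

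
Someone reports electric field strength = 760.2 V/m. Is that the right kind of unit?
Yes

electric field strength has SI base units: kg * m / (A * s^3)
V/m reduces to the same SI base units, so it is a valid unit for electric field strength.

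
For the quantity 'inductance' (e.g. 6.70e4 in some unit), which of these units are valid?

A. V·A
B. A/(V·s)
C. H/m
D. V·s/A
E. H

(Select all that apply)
D, E

inductance has SI base units: kg * m^2 / (A^2 * s^2)

Checking each option against kg * m^2 / (A^2 * s^2):
  A. V·A: ✗ does not match
  B. A/(V·s): ✗ does not match
  C. H/m: ✗ does not match
  D. V·s/A: ✓ matches
  E. H: ✓ matches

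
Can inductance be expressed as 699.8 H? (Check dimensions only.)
Yes

inductance has SI base units: kg * m^2 / (A^2 * s^2)
H reduces to the same SI base units, so it is a valid unit for inductance.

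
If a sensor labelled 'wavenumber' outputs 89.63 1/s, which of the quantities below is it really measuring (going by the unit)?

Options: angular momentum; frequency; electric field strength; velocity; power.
frequency

wavenumber should have units dimensionally equivalent to 1 / m (e.g. 1/m).
The given unit '1/s' reduces to 1 / s. Of the listed options, that is the dimensionality of frequency.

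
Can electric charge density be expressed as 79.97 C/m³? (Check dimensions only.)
Yes

electric charge density has SI base units: A * s / m^3
C/m³ reduces to the same SI base units, so it is a valid unit for electric charge density.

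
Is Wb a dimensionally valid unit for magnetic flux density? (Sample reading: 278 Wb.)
No

magnetic flux density has SI base units: kg / (A * s^2)
Wb does NOT reduce to kg / (A * s^2); a valid unit for magnetic flux density would be e.g. T.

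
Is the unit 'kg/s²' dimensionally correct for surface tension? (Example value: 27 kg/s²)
Yes

surface tension has SI base units: kg / s^2
kg/s² reduces to the same SI base units, so it is a valid unit for surface tension.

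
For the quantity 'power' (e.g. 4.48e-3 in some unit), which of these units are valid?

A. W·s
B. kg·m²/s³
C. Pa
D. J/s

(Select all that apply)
B, D

power has SI base units: kg * m^2 / s^3

Checking each option against kg * m^2 / s^3:
  A. W·s: ✗ does not match
  B. kg·m²/s³: ✓ matches
  C. Pa: ✗ does not match
  D. J/s: ✓ matches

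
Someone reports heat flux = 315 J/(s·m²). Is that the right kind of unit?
Yes

heat flux has SI base units: kg / s^3
J/(s·m²) reduces to the same SI base units, so it is a valid unit for heat flux.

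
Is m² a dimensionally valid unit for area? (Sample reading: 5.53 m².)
Yes

area has SI base units: m^2
m² reduces to the same SI base units, so it is a valid unit for area.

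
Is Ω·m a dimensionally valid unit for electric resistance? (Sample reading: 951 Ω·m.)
No

electric resistance has SI base units: kg * m^2 / (A^2 * s^3)
Ω·m does NOT reduce to kg * m^2 / (A^2 * s^3); a valid unit for electric resistance would be e.g. Ω.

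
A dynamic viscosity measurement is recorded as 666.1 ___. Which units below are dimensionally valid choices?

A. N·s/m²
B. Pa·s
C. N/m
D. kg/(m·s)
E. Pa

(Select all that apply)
A, B, D

dynamic viscosity has SI base units: kg / (m * s)

Checking each option against kg / (m * s):
  A. N·s/m²: ✓ matches
  B. Pa·s: ✓ matches
  C. N/m: ✗ does not match
  D. kg/(m·s): ✓ matches
  E. Pa: ✗ does not match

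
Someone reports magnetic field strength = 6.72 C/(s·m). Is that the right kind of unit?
Yes

magnetic field strength has SI base units: A / m
C/(s·m) reduces to the same SI base units, so it is a valid unit for magnetic field strength.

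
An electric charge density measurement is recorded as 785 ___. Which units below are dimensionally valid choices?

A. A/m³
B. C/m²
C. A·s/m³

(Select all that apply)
C

electric charge density has SI base units: A * s / m^3

Checking each option against A * s / m^3:
  A. A/m³: ✗ does not match
  B. C/m²: ✗ does not match
  C. A·s/m³: ✓ matches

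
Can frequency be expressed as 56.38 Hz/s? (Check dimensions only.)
No

frequency has SI base units: 1 / s
Hz/s does NOT reduce to 1 / s; a valid unit for frequency would be e.g. Hz.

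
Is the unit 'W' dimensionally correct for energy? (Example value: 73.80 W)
No

energy has SI base units: kg * m^2 / s^2
W does NOT reduce to kg * m^2 / s^2; a valid unit for energy would be e.g. J.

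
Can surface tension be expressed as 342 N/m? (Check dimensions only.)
Yes

surface tension has SI base units: kg / s^2
N/m reduces to the same SI base units, so it is a valid unit for surface tension.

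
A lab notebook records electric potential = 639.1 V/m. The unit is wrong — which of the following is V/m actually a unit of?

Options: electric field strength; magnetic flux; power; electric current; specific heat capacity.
electric field strength

electric potential should have units dimensionally equivalent to kg * m^2 / (A * s^3) (e.g. V).
The given unit 'V/m' reduces to kg * m / (A * s^3). Of the listed options, that is the dimensionality of electric field strength.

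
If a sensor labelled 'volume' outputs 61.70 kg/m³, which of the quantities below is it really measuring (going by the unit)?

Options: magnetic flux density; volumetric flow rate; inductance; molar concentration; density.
density

volume should have units dimensionally equivalent to m^3 (e.g. m³).
The given unit 'kg/m³' reduces to kg / m^3. Of the listed options, that is the dimensionality of density.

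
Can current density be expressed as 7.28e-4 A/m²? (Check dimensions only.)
Yes

current density has SI base units: A / m^2
A/m² reduces to the same SI base units, so it is a valid unit for current density.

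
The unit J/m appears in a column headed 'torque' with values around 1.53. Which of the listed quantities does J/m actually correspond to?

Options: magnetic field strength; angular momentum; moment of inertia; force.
force

torque should have units dimensionally equivalent to kg * m^2 / s^2 (e.g. N·m).
The given unit 'J/m' reduces to kg * m / s^2. Of the listed options, that is the dimensionality of force.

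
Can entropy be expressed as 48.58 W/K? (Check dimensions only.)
No

entropy has SI base units: kg * m^2 / (s^2 * K)
W/K does NOT reduce to kg * m^2 / (s^2 * K); a valid unit for entropy would be e.g. J/K.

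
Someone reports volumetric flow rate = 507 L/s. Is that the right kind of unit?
Yes

volumetric flow rate has SI base units: m^3 / s
L/s reduces to the same SI base units, so it is a valid unit for volumetric flow rate.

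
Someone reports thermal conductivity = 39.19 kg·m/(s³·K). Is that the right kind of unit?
Yes

thermal conductivity has SI base units: kg * m / (s^3 * K)
kg·m/(s³·K) reduces to the same SI base units, so it is a valid unit for thermal conductivity.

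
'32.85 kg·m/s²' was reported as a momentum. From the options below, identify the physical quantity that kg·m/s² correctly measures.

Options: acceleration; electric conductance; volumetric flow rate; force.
force

momentum should have units dimensionally equivalent to kg * m / s (e.g. kg·m/s).
The given unit 'kg·m/s²' reduces to kg * m / s^2. Of the listed options, that is the dimensionality of force.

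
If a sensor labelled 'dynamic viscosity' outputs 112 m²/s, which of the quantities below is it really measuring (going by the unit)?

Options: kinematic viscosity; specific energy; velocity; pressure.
kinematic viscosity

dynamic viscosity should have units dimensionally equivalent to kg / (m * s) (e.g. Pa·s).
The given unit 'm²/s' reduces to m^2 / s. Of the listed options, that is the dimensionality of kinematic viscosity.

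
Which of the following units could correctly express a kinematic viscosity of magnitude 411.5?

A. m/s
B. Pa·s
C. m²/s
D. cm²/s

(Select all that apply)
C, D

kinematic viscosity has SI base units: m^2 / s

Checking each option against m^2 / s:
  A. m/s: ✗ does not match
  B. Pa·s: ✗ does not match
  C. m²/s: ✓ matches
  D. cm²/s: ✓ matches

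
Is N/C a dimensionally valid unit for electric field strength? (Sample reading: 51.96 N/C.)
Yes

electric field strength has SI base units: kg * m / (A * s^3)
N/C reduces to the same SI base units, so it is a valid unit for electric field strength.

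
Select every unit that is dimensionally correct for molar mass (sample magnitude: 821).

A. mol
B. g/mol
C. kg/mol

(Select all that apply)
B, C

molar mass has SI base units: kg / mol

Checking each option against kg / mol:
  A. mol: ✗ does not match
  B. g/mol: ✓ matches
  C. kg/mol: ✓ matches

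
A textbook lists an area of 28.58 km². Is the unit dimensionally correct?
Yes

area has SI base units: m^2
km² reduces to the same SI base units, so it is a valid unit for area.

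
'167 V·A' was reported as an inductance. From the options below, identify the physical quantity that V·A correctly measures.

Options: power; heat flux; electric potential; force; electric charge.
power

inductance should have units dimensionally equivalent to kg * m^2 / (A^2 * s^2) (e.g. H).
The given unit 'V·A' reduces to kg * m^2 / s^3. Of the listed options, that is the dimensionality of power.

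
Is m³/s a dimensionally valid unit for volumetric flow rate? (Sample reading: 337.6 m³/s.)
Yes

volumetric flow rate has SI base units: m^3 / s
m³/s reduces to the same SI base units, so it is a valid unit for volumetric flow rate.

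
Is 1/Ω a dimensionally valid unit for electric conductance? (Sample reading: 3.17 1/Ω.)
Yes

electric conductance has SI base units: A^2 * s^3 / (kg * m^2)
1/Ω reduces to the same SI base units, so it is a valid unit for electric conductance.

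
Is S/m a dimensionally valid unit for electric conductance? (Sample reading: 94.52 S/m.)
No

electric conductance has SI base units: A^2 * s^3 / (kg * m^2)
S/m does NOT reduce to A^2 * s^3 / (kg * m^2); a valid unit for electric conductance would be e.g. S.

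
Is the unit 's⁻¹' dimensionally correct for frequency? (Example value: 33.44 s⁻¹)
Yes

frequency has SI base units: 1 / s
s⁻¹ reduces to the same SI base units, so it is a valid unit for frequency.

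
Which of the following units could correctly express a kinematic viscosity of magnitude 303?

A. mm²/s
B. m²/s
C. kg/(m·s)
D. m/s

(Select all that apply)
A, B

kinematic viscosity has SI base units: m^2 / s

Checking each option against m^2 / s:
  A. mm²/s: ✓ matches
  B. m²/s: ✓ matches
  C. kg/(m·s): ✗ does not match
  D. m/s: ✗ does not match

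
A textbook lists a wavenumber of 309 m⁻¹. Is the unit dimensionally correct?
Yes

wavenumber has SI base units: 1 / m
m⁻¹ reduces to the same SI base units, so it is a valid unit for wavenumber.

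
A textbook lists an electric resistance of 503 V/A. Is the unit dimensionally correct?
Yes

electric resistance has SI base units: kg * m^2 / (A^2 * s^3)
V/A reduces to the same SI base units, so it is a valid unit for electric resistance.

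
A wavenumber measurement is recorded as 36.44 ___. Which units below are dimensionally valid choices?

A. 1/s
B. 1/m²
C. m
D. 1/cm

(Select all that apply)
D

wavenumber has SI base units: 1 / m

Checking each option against 1 / m:
  A. 1/s: ✗ does not match
  B. 1/m²: ✗ does not match
  C. m: ✗ does not match
  D. 1/cm: ✓ matches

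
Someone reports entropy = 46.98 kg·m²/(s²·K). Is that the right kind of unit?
Yes

entropy has SI base units: kg * m^2 / (s^2 * K)
kg·m²/(s²·K) reduces to the same SI base units, so it is a valid unit for entropy.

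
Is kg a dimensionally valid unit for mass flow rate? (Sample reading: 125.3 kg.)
No

mass flow rate has SI base units: kg / s
kg does NOT reduce to kg / s; a valid unit for mass flow rate would be e.g. kg/s.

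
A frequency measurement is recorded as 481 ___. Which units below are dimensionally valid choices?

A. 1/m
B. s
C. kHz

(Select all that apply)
C

frequency has SI base units: 1 / s

Checking each option against 1 / s:
  A. 1/m: ✗ does not match
  B. s: ✗ does not match
  C. kHz: ✓ matches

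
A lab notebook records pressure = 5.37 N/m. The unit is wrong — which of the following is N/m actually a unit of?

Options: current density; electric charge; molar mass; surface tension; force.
surface tension

pressure should have units dimensionally equivalent to kg / (m * s^2) (e.g. Pa).
The given unit 'N/m' reduces to kg / s^2. Of the listed options, that is the dimensionality of surface tension.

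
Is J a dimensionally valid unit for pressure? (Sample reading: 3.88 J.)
No

pressure has SI base units: kg / (m * s^2)
J does NOT reduce to kg / (m * s^2); a valid unit for pressure would be e.g. Pa.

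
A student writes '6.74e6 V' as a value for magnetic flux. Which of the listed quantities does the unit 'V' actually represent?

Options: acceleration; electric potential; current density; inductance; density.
electric potential

magnetic flux should have units dimensionally equivalent to kg * m^2 / (A * s^2) (e.g. Wb).
The given unit 'V' reduces to kg * m^2 / (A * s^3). Of the listed options, that is the dimensionality of electric potential.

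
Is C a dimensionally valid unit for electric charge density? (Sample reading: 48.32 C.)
No

electric charge density has SI base units: A * s / m^3
C does NOT reduce to A * s / m^3; a valid unit for electric charge density would be e.g. C/m³.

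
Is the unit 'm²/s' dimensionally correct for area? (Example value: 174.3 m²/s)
No

area has SI base units: m^2
m²/s does NOT reduce to m^2; a valid unit for area would be e.g. m².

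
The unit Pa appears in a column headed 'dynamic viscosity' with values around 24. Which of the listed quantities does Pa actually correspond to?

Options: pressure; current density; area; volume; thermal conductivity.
pressure

dynamic viscosity should have units dimensionally equivalent to kg / (m * s) (e.g. Pa·s).
The given unit 'Pa' reduces to kg / (m * s^2). Of the listed options, that is the dimensionality of pressure.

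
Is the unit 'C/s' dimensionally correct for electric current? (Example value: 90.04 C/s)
Yes

electric current has SI base units: A
C/s reduces to the same SI base units, so it is a valid unit for electric current.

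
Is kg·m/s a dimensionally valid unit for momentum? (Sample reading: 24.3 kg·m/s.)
Yes

momentum has SI base units: kg * m / s
kg·m/s reduces to the same SI base units, so it is a valid unit for momentum.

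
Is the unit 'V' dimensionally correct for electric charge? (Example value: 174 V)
No

electric charge has SI base units: A * s
V does NOT reduce to A * s; a valid unit for electric charge would be e.g. C.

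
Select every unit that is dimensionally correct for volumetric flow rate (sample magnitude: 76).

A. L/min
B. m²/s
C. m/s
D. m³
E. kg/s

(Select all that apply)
A

volumetric flow rate has SI base units: m^3 / s

Checking each option against m^3 / s:
  A. L/min: ✓ matches
  B. m²/s: ✗ does not match
  C. m/s: ✗ does not match
  D. m³: ✗ does not match
  E. kg/s: ✗ does not match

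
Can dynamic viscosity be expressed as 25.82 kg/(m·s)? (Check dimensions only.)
Yes

dynamic viscosity has SI base units: kg / (m * s)
kg/(m·s) reduces to the same SI base units, so it is a valid unit for dynamic viscosity.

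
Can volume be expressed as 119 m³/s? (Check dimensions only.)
No

volume has SI base units: m^3
m³/s does NOT reduce to m^3; a valid unit for volume would be e.g. m³.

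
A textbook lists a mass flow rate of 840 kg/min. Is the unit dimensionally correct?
Yes

mass flow rate has SI base units: kg / s
kg/min reduces to the same SI base units, so it is a valid unit for mass flow rate.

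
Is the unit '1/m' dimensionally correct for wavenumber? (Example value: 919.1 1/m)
Yes

wavenumber has SI base units: 1 / m
1/m reduces to the same SI base units, so it is a valid unit for wavenumber.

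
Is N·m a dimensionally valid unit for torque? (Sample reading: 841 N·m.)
Yes

torque has SI base units: kg * m^2 / s^2
N·m reduces to the same SI base units, so it is a valid unit for torque.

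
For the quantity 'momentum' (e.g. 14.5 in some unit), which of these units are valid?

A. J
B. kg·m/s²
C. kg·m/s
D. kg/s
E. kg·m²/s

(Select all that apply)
C

momentum has SI base units: kg * m / s

Checking each option against kg * m / s:
  A. J: ✗ does not match
  B. kg·m/s²: ✗ does not match
  C. kg·m/s: ✓ matches
  D. kg/s: ✗ does not match
  E. kg·m²/s: ✗ does not match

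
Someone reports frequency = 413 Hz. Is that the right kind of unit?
Yes

frequency has SI base units: 1 / s
Hz reduces to the same SI base units, so it is a valid unit for frequency.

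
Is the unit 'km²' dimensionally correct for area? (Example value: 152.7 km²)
Yes

area has SI base units: m^2
km² reduces to the same SI base units, so it is a valid unit for area.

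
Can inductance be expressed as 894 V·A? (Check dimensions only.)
No

inductance has SI base units: kg * m^2 / (A^2 * s^2)
V·A does NOT reduce to kg * m^2 / (A^2 * s^2); a valid unit for inductance would be e.g. H.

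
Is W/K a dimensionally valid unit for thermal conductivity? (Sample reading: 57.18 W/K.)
No

thermal conductivity has SI base units: kg * m / (s^3 * K)
W/K does NOT reduce to kg * m / (s^3 * K); a valid unit for thermal conductivity would be e.g. W/(m·K).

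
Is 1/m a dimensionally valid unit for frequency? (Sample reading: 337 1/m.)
No

frequency has SI base units: 1 / s
1/m does NOT reduce to 1 / s; a valid unit for frequency would be e.g. Hz.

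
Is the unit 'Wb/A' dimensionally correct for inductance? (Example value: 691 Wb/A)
Yes

inductance has SI base units: kg * m^2 / (A^2 * s^2)
Wb/A reduces to the same SI base units, so it is a valid unit for inductance.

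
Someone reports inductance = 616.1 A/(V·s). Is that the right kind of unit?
No

inductance has SI base units: kg * m^2 / (A^2 * s^2)
A/(V·s) does NOT reduce to kg * m^2 / (A^2 * s^2); a valid unit for inductance would be e.g. H.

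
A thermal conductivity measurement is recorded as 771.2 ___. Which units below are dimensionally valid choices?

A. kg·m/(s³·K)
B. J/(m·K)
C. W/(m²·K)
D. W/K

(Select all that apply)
A

thermal conductivity has SI base units: kg * m / (s^3 * K)

Checking each option against kg * m / (s^3 * K):
  A. kg·m/(s³·K): ✓ matches
  B. J/(m·K): ✗ does not match
  C. W/(m²·K): ✗ does not match
  D. W/K: ✗ does not match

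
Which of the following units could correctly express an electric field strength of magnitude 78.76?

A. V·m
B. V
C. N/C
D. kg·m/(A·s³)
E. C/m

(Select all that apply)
C, D

electric field strength has SI base units: kg * m / (A * s^3)

Checking each option against kg * m / (A * s^3):
  A. V·m: ✗ does not match
  B. V: ✗ does not match
  C. N/C: ✓ matches
  D. kg·m/(A·s³): ✓ matches
  E. C/m: ✗ does not match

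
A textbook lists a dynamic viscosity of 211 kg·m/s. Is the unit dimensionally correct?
No

dynamic viscosity has SI base units: kg / (m * s)
kg·m/s does NOT reduce to kg / (m * s); a valid unit for dynamic viscosity would be e.g. Pa·s.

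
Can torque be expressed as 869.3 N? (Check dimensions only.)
No

torque has SI base units: kg * m^2 / s^2
N does NOT reduce to kg * m^2 / s^2; a valid unit for torque would be e.g. N·m.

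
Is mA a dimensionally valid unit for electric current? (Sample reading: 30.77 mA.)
Yes

electric current has SI base units: A
mA reduces to the same SI base units, so it is a valid unit for electric current.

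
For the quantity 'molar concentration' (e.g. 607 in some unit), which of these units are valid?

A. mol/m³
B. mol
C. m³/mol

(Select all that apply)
A

molar concentration has SI base units: mol / m^3

Checking each option against mol / m^3:
  A. mol/m³: ✓ matches
  B. mol: ✗ does not match
  C. m³/mol: ✗ does not match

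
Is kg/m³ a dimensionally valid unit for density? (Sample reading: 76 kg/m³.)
Yes

density has SI base units: kg / m^3
kg/m³ reduces to the same SI base units, so it is a valid unit for density.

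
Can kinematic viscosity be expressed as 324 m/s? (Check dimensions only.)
No

kinematic viscosity has SI base units: m^2 / s
m/s does NOT reduce to m^2 / s; a valid unit for kinematic viscosity would be e.g. m²/s.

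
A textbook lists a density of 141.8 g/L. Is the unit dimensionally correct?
Yes

density has SI base units: kg / m^3
g/L reduces to the same SI base units, so it is a valid unit for density.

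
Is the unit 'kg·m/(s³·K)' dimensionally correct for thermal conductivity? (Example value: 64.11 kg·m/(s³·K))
Yes

thermal conductivity has SI base units: kg * m / (s^3 * K)
kg·m/(s³·K) reduces to the same SI base units, so it is a valid unit for thermal conductivity.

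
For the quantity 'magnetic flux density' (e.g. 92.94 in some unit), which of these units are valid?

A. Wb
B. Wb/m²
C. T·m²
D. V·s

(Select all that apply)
B

magnetic flux density has SI base units: kg / (A * s^2)

Checking each option against kg / (A * s^2):
  A. Wb: ✗ does not match
  B. Wb/m²: ✓ matches
  C. T·m²: ✗ does not match
  D. V·s: ✗ does not match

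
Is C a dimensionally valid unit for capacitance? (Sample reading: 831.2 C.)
No

capacitance has SI base units: A^2 * s^4 / (kg * m^2)
C does NOT reduce to A^2 * s^4 / (kg * m^2); a valid unit for capacitance would be e.g. F.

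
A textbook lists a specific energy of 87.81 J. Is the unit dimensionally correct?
No

specific energy has SI base units: m^2 / s^2
J does NOT reduce to m^2 / s^2; a valid unit for specific energy would be e.g. J/kg.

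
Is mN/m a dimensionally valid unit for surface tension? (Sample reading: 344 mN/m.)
Yes

surface tension has SI base units: kg / s^2
mN/m reduces to the same SI base units, so it is a valid unit for surface tension.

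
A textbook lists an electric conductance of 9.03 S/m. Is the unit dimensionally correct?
No

electric conductance has SI base units: A^2 * s^3 / (kg * m^2)
S/m does NOT reduce to A^2 * s^3 / (kg * m^2); a valid unit for electric conductance would be e.g. S.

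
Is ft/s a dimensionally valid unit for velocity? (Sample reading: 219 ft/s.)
Yes

velocity has SI base units: m / s
ft/s reduces to the same SI base units, so it is a valid unit for velocity.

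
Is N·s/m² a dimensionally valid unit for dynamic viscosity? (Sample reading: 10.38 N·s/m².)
Yes

dynamic viscosity has SI base units: kg / (m * s)
N·s/m² reduces to the same SI base units, so it is a valid unit for dynamic viscosity.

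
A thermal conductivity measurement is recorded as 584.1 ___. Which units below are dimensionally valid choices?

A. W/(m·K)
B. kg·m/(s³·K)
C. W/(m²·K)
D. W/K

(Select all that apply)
A, B

thermal conductivity has SI base units: kg * m / (s^3 * K)

Checking each option against kg * m / (s^3 * K):
  A. W/(m·K): ✓ matches
  B. kg·m/(s³·K): ✓ matches
  C. W/(m²·K): ✗ does not match
  D. W/K: ✗ does not match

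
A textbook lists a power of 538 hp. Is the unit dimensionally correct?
Yes

power has SI base units: kg * m^2 / s^3
hp reduces to the same SI base units, so it is a valid unit for power.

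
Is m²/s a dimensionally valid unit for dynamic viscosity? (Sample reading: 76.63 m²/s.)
No

dynamic viscosity has SI base units: kg / (m * s)
m²/s does NOT reduce to kg / (m * s); a valid unit for dynamic viscosity would be e.g. Pa·s.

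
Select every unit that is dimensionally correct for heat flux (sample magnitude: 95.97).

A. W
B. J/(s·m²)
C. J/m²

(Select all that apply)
B

heat flux has SI base units: kg / s^3

Checking each option against kg / s^3:
  A. W: ✗ does not match
  B. J/(s·m²): ✓ matches
  C. J/m²: ✗ does not match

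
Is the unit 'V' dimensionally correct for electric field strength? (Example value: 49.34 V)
No

electric field strength has SI base units: kg * m / (A * s^3)
V does NOT reduce to kg * m / (A * s^3); a valid unit for electric field strength would be e.g. V/m.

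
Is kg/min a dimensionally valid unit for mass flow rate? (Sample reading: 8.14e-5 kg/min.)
Yes

mass flow rate has SI base units: kg / s
kg/min reduces to the same SI base units, so it is a valid unit for mass flow rate.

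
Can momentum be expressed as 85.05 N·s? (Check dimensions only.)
Yes

momentum has SI base units: kg * m / s
N·s reduces to the same SI base units, so it is a valid unit for momentum.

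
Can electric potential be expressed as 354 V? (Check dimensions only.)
Yes

electric potential has SI base units: kg * m^2 / (A * s^3)
V reduces to the same SI base units, so it is a valid unit for electric potential.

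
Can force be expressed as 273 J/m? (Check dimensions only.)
Yes

force has SI base units: kg * m / s^2
J/m reduces to the same SI base units, so it is a valid unit for force.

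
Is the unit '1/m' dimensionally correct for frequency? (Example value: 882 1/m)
No

frequency has SI base units: 1 / s
1/m does NOT reduce to 1 / s; a valid unit for frequency would be e.g. Hz.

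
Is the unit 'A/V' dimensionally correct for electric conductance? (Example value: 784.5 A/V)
Yes

electric conductance has SI base units: A^2 * s^3 / (kg * m^2)
A/V reduces to the same SI base units, so it is a valid unit for electric conductance.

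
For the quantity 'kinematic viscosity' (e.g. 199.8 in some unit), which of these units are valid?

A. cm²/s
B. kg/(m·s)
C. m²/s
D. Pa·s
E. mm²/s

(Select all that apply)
A, C, E

kinematic viscosity has SI base units: m^2 / s

Checking each option against m^2 / s:
  A. cm²/s: ✓ matches
  B. kg/(m·s): ✗ does not match
  C. m²/s: ✓ matches
  D. Pa·s: ✗ does not match
  E. mm²/s: ✓ matches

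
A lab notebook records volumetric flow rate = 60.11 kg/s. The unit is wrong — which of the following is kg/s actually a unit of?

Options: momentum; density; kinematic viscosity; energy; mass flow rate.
mass flow rate

volumetric flow rate should have units dimensionally equivalent to m^3 / s (e.g. m³/s).
The given unit 'kg/s' reduces to kg / s. Of the listed options, that is the dimensionality of mass flow rate.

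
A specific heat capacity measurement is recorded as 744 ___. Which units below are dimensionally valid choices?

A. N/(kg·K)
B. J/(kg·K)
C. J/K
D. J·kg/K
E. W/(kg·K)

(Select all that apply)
B

specific heat capacity has SI base units: m^2 / (s^2 * K)

Checking each option against m^2 / (s^2 * K):
  A. N/(kg·K): ✗ does not match
  B. J/(kg·K): ✓ matches
  C. J/K: ✗ does not match
  D. J·kg/K: ✗ does not match
  E. W/(kg·K): ✗ does not match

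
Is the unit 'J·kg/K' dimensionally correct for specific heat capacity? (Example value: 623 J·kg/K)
No

specific heat capacity has SI base units: m^2 / (s^2 * K)
J·kg/K does NOT reduce to m^2 / (s^2 * K); a valid unit for specific heat capacity would be e.g. J/(kg·K).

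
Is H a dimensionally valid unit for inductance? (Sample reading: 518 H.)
Yes

inductance has SI base units: kg * m^2 / (A^2 * s^2)
H reduces to the same SI base units, so it is a valid unit for inductance.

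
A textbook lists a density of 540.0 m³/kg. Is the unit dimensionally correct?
No

density has SI base units: kg / m^3
m³/kg does NOT reduce to kg / m^3; a valid unit for density would be e.g. kg/m³.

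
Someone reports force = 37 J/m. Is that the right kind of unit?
Yes

force has SI base units: kg * m / s^2
J/m reduces to the same SI base units, so it is a valid unit for force.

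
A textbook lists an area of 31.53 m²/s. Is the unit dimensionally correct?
No

area has SI base units: m^2
m²/s does NOT reduce to m^2; a valid unit for area would be e.g. m².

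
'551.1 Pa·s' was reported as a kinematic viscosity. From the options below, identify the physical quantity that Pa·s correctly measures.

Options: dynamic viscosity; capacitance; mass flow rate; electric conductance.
dynamic viscosity

kinematic viscosity should have units dimensionally equivalent to m^2 / s (e.g. m²/s).
The given unit 'Pa·s' reduces to kg / (m * s). Of the listed options, that is the dimensionality of dynamic viscosity.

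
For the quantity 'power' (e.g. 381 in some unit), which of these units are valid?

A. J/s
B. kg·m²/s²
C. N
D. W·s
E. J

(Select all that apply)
A

power has SI base units: kg * m^2 / s^3

Checking each option against kg * m^2 / s^3:
  A. J/s: ✓ matches
  B. kg·m²/s²: ✗ does not match
  C. N: ✗ does not match
  D. W·s: ✗ does not match
  E. J: ✗ does not match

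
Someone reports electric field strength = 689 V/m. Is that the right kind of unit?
Yes

electric field strength has SI base units: kg * m / (A * s^3)
V/m reduces to the same SI base units, so it is a valid unit for electric field strength.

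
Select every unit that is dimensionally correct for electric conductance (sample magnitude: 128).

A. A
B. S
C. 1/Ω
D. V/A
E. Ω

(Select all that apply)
B, C

electric conductance has SI base units: A^2 * s^3 / (kg * m^2)

Checking each option against A^2 * s^3 / (kg * m^2):
  A. A: ✗ does not match
  B. S: ✓ matches
  C. 1/Ω: ✓ matches
  D. V/A: ✗ does not match
  E. Ω: ✗ does not match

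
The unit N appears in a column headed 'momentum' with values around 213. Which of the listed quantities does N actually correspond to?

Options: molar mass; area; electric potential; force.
force

momentum should have units dimensionally equivalent to kg * m / s (e.g. kg·m/s).
The given unit 'N' reduces to kg * m / s^2. Of the listed options, that is the dimensionality of force.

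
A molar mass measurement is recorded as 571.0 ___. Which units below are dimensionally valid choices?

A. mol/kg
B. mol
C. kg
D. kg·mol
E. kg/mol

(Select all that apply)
E

molar mass has SI base units: kg / mol

Checking each option against kg / mol:
  A. mol/kg: ✗ does not match
  B. mol: ✗ does not match
  C. kg: ✗ does not match
  D. kg·mol: ✗ does not match
  E. kg/mol: ✓ matches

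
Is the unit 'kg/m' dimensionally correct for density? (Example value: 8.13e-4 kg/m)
No

density has SI base units: kg / m^3
kg/m does NOT reduce to kg / m^3; a valid unit for density would be e.g. kg/m³.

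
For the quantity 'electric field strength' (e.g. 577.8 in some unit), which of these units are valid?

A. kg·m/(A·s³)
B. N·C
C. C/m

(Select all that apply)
A

electric field strength has SI base units: kg * m / (A * s^3)

Checking each option against kg * m / (A * s^3):
  A. kg·m/(A·s³): ✓ matches
  B. N·C: ✗ does not match
  C. C/m: ✗ does not match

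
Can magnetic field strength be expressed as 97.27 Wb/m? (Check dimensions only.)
No

magnetic field strength has SI base units: A / m
Wb/m does NOT reduce to A / m; a valid unit for magnetic field strength would be e.g. A/m.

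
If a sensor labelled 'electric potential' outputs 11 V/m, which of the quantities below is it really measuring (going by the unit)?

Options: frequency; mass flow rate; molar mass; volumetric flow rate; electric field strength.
electric field strength

electric potential should have units dimensionally equivalent to kg * m^2 / (A * s^3) (e.g. V).
The given unit 'V/m' reduces to kg * m / (A * s^3). Of the listed options, that is the dimensionality of electric field strength.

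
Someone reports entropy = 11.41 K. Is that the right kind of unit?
No

entropy has SI base units: kg * m^2 / (s^2 * K)
K does NOT reduce to kg * m^2 / (s^2 * K); a valid unit for entropy would be e.g. J/K.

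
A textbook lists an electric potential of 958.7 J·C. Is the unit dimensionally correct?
No

electric potential has SI base units: kg * m^2 / (A * s^3)
J·C does NOT reduce to kg * m^2 / (A * s^3); a valid unit for electric potential would be e.g. V.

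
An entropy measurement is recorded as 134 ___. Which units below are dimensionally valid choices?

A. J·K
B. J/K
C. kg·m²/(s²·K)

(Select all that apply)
B, C

entropy has SI base units: kg * m^2 / (s^2 * K)

Checking each option against kg * m^2 / (s^2 * K):
  A. J·K: ✗ does not match
  B. J/K: ✓ matches
  C. kg·m²/(s²·K): ✓ matches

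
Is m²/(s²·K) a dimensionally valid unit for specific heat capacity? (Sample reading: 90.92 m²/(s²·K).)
Yes

specific heat capacity has SI base units: m^2 / (s^2 * K)
m²/(s²·K) reduces to the same SI base units, so it is a valid unit for specific heat capacity.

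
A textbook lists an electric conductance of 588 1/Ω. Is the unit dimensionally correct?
Yes

electric conductance has SI base units: A^2 * s^3 / (kg * m^2)
1/Ω reduces to the same SI base units, so it is a valid unit for electric conductance.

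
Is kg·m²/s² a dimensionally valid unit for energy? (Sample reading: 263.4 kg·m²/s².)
Yes

energy has SI base units: kg * m^2 / s^2
kg·m²/s² reduces to the same SI base units, so it is a valid unit for energy.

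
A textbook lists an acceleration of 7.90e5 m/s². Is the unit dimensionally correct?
Yes

acceleration has SI base units: m / s^2
m/s² reduces to the same SI base units, so it is a valid unit for acceleration.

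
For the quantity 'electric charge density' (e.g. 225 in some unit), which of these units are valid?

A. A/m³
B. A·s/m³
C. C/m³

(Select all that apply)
B, C

electric charge density has SI base units: A * s / m^3

Checking each option against A * s / m^3:
  A. A/m³: ✗ does not match
  B. A·s/m³: ✓ matches
  C. C/m³: ✓ matches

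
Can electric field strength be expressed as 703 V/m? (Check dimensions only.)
Yes

electric field strength has SI base units: kg * m / (A * s^3)
V/m reduces to the same SI base units, so it is a valid unit for electric field strength.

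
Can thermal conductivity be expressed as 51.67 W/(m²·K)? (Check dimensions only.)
No

thermal conductivity has SI base units: kg * m / (s^3 * K)
W/(m²·K) does NOT reduce to kg * m / (s^3 * K); a valid unit for thermal conductivity would be e.g. W/(m·K).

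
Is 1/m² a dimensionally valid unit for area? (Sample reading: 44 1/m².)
No

area has SI base units: m^2
1/m² does NOT reduce to m^2; a valid unit for area would be e.g. m².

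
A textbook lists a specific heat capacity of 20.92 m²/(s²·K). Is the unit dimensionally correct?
Yes

specific heat capacity has SI base units: m^2 / (s^2 * K)
m²/(s²·K) reduces to the same SI base units, so it is a valid unit for specific heat capacity.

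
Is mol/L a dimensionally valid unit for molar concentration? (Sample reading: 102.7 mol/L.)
Yes

molar concentration has SI base units: mol / m^3
mol/L reduces to the same SI base units, so it is a valid unit for molar concentration.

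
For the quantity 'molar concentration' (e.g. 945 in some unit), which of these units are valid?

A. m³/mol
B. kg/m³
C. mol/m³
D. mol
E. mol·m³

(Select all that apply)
C

molar concentration has SI base units: mol / m^3

Checking each option against mol / m^3:
  A. m³/mol: ✗ does not match
  B. kg/m³: ✗ does not match
  C. mol/m³: ✓ matches
  D. mol: ✗ does not match
  E. mol·m³: ✗ does not match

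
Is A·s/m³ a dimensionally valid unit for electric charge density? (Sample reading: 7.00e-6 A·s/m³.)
Yes

electric charge density has SI base units: A * s / m^3
A·s/m³ reduces to the same SI base units, so it is a valid unit for electric charge density.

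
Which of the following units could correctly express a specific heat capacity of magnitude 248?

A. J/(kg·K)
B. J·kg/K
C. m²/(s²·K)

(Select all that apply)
A, C

specific heat capacity has SI base units: m^2 / (s^2 * K)

Checking each option against m^2 / (s^2 * K):
  A. J/(kg·K): ✓ matches
  B. J·kg/K: ✗ does not match
  C. m²/(s²·K): ✓ matches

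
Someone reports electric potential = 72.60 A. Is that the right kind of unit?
No

electric potential has SI base units: kg * m^2 / (A * s^3)
A does NOT reduce to kg * m^2 / (A * s^3); a valid unit for electric potential would be e.g. V.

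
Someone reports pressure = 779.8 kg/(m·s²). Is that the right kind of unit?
Yes

pressure has SI base units: kg / (m * s^2)
kg/(m·s²) reduces to the same SI base units, so it is a valid unit for pressure.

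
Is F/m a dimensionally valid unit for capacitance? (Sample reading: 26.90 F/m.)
No

capacitance has SI base units: A^2 * s^4 / (kg * m^2)
F/m does NOT reduce to A^2 * s^4 / (kg * m^2); a valid unit for capacitance would be e.g. F.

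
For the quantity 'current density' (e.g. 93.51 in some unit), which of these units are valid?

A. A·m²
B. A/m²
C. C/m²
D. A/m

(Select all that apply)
B

current density has SI base units: A / m^2

Checking each option against A / m^2:
  A. A·m²: ✗ does not match
  B. A/m²: ✓ matches
  C. C/m²: ✗ does not match
  D. A/m: ✗ does not match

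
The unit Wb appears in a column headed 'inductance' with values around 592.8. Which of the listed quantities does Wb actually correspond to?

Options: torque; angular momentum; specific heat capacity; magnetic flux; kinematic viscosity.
magnetic flux

inductance should have units dimensionally equivalent to kg * m^2 / (A^2 * s^2) (e.g. H).
The given unit 'Wb' reduces to kg * m^2 / (A * s^2). Of the listed options, that is the dimensionality of magnetic flux.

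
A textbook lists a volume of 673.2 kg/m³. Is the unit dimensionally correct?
No

volume has SI base units: m^3
kg/m³ does NOT reduce to m^3; a valid unit for volume would be e.g. m³.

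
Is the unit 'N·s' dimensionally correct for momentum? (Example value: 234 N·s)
Yes

momentum has SI base units: kg * m / s
N·s reduces to the same SI base units, so it is a valid unit for momentum.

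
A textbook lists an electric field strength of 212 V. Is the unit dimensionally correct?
No

electric field strength has SI base units: kg * m / (A * s^3)
V does NOT reduce to kg * m / (A * s^3); a valid unit for electric field strength would be e.g. V/m.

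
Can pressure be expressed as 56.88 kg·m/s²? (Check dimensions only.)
No

pressure has SI base units: kg / (m * s^2)
kg·m/s² does NOT reduce to kg / (m * s^2); a valid unit for pressure would be e.g. Pa.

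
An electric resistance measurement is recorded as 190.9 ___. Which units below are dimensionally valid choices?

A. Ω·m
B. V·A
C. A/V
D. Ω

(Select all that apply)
D

electric resistance has SI base units: kg * m^2 / (A^2 * s^3)

Checking each option against kg * m^2 / (A^2 * s^3):
  A. Ω·m: ✗ does not match
  B. V·A: ✗ does not match
  C. A/V: ✗ does not match
  D. Ω: ✓ matches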